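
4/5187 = 4/5187 = 0.00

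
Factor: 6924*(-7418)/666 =-2^2 * 3^( - 1 )*37^( -1)*577^1*3709^1 = - 8560372/111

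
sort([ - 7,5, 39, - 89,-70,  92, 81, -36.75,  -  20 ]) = [ - 89,  -  70, - 36.75,-20, - 7 , 5,39 , 81, 92]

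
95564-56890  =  38674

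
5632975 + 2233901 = 7866876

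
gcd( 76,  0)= 76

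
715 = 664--51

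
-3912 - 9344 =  - 13256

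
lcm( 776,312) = 30264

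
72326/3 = 72326/3 = 24108.67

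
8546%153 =131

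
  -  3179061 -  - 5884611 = 2705550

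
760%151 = 5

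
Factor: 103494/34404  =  2^(-1)*61^( - 1)*367^1 = 367/122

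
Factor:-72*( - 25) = 1800 = 2^3*3^2* 5^2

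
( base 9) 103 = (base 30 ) 2o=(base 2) 1010100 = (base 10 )84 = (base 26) 36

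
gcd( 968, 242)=242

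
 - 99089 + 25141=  - 73948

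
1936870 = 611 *3170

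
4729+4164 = 8893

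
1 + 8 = 9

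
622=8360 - 7738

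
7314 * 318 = 2325852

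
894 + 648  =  1542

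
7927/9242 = 7927/9242 = 0.86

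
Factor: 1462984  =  2^3*23^1*7951^1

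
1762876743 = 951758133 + 811118610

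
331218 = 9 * 36802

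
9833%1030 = 563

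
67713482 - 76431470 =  - 8717988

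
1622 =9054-7432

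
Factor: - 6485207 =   -  6485207^1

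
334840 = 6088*55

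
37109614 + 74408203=111517817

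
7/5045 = 7/5045=0.00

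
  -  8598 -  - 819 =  - 7779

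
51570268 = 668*77201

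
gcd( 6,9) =3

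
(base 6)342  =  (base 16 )86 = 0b10000110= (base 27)4Q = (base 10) 134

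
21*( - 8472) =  - 177912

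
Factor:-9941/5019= - 3^ ( - 1 )*7^(-1 )*239^( - 1) * 9941^1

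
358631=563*637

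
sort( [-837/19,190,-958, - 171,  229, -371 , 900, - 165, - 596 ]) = [ - 958,-596, - 371,- 171, - 165 , - 837/19, 190, 229, 900 ] 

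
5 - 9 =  - 4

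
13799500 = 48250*286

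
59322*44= 2610168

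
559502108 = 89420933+470081175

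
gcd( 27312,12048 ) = 48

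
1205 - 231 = 974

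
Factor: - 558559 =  - 113^1*4943^1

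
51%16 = 3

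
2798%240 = 158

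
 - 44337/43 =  - 44337/43=-1031.09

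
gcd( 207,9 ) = 9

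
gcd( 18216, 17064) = 72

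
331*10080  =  3336480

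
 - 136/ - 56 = 17/7 = 2.43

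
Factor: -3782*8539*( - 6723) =217115910054 = 2^1*3^4*31^1 * 61^1 * 83^1*8539^1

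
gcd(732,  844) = 4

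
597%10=7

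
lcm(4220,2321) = 46420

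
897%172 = 37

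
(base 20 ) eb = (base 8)443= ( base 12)203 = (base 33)8R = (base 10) 291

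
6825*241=1644825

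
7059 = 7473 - 414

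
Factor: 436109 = 109^1*4001^1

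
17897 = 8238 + 9659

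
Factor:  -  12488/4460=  - 14/5 = - 2^1*5^( -1)*7^1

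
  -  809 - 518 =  - 1327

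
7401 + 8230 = 15631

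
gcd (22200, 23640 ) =120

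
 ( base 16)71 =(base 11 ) A3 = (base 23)4L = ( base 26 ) 49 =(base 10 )113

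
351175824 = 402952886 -51777062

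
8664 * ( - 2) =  - 17328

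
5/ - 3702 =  - 5/3702  =  -0.00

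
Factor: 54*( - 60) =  - 2^3*3^4*5^1 = - 3240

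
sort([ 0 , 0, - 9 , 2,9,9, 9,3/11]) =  [ - 9,0,0,  3/11, 2,  9, 9,9]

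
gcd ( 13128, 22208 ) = 8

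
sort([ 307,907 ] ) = [307,907 ]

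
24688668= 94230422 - 69541754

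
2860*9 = 25740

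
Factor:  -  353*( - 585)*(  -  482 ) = -2^1 * 3^2*5^1*13^1 * 241^1  *353^1= - 99535410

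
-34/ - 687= 34/687 = 0.05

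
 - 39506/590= - 19753/295= -66.96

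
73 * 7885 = 575605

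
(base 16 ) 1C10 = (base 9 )10762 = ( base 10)7184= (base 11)5441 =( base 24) cb8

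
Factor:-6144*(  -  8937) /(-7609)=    - 2^11*3^4*7^( - 1)*331^1*1087^( - 1) =- 54908928/7609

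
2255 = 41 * 55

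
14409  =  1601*9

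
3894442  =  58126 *67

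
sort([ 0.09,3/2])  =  [0.09, 3/2] 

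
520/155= 3  +  11/31 = 3.35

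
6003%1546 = 1365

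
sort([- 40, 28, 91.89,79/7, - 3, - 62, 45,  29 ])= [ - 62, - 40, - 3, 79/7,28, 29,45, 91.89 ]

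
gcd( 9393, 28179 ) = 9393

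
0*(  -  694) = 0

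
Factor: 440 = 2^3*5^1*11^1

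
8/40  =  1/5 = 0.20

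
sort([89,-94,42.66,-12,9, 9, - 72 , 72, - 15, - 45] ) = [-94,-72, - 45, -15, - 12, 9,  9,  42.66,72 , 89]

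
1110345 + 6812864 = 7923209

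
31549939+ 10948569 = 42498508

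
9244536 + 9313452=18557988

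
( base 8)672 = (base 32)dq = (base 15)1e7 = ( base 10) 442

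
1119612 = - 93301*( - 12 )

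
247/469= 247/469 = 0.53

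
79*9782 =772778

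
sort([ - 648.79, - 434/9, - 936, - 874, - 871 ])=[ - 936, - 874, - 871, - 648.79, - 434/9]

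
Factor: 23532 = 2^2*3^1*37^1 * 53^1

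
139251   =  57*2443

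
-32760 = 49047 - 81807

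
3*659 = 1977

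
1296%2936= 1296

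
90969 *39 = 3547791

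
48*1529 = 73392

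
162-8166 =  - 8004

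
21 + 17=38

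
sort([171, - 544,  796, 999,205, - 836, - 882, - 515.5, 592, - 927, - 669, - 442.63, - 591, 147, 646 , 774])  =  [ - 927, - 882, - 836,  -  669, - 591, - 544, - 515.5,-442.63,147, 171, 205 , 592, 646, 774, 796, 999]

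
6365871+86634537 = 93000408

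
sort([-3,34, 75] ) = [ - 3,34, 75] 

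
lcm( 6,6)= 6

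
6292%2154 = 1984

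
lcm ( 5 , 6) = 30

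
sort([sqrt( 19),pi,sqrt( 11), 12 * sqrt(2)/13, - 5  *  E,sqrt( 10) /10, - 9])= [- 5*E, -9, sqrt( 10)/10, 12*sqrt( 2)/13,pi,sqrt( 11), sqrt( 19)]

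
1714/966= 1 + 374/483 = 1.77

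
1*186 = 186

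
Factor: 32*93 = 2976 = 2^5*  3^1*31^1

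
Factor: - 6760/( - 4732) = 10/7 =2^1*5^1*7^( - 1) 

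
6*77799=466794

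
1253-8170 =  - 6917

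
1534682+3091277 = 4625959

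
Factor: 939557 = 271^1*3467^1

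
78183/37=78183/37 = 2113.05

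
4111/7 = 4111/7= 587.29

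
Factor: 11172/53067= 4/19 = 2^2 * 19^(-1 )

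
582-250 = 332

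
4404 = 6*734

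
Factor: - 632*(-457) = 2^3 * 79^1*457^1 = 288824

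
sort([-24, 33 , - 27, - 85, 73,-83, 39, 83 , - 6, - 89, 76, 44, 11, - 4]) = [ - 89, -85,- 83, - 27,-24,-6, - 4, 11, 33,39,44, 73, 76,  83 ] 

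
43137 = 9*4793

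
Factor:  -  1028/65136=- 2^( - 2)*3^( - 1)*23^( - 1) * 59^( - 1 )  *257^1 = - 257/16284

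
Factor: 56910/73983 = 10/13 = 2^1*5^1*13^ (- 1) 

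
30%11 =8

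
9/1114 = 9/1114= 0.01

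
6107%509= 508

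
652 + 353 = 1005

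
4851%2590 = 2261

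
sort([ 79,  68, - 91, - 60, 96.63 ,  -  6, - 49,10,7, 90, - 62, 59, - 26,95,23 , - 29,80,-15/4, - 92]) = [ - 92,-91, - 62, - 60,  -  49, - 29, - 26, - 6, - 15/4,7,10,  23 , 59,68,79,80, 90,95 , 96.63]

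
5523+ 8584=14107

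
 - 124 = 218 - 342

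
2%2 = 0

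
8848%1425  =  298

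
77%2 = 1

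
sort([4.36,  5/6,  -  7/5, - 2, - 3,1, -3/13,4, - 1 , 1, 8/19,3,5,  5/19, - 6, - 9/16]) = [  -  6, - 3, - 2,  -  7/5, - 1 ,  -  9/16,-3/13 , 5/19, 8/19,5/6,1,1 , 3,4,4.36, 5 ]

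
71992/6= 11998 + 2/3 = 11998.67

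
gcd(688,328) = 8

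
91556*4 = 366224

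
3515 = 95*37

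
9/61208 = 9/61208 = 0.00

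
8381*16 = 134096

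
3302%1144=1014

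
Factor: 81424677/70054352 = 2^( - 4)*3^1*61^( - 1 )*71777^( - 1 )*27141559^1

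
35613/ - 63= - 566 + 5/7 = -  565.29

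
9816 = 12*818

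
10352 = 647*16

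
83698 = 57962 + 25736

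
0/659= 0  =  0.00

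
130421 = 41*3181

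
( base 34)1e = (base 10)48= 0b110000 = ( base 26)1m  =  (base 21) 26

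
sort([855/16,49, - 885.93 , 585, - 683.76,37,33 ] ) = [ - 885.93, - 683.76,33,  37 , 49 , 855/16,585 ] 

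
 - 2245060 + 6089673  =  3844613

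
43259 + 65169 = 108428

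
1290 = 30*43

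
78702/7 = 11243+1/7 = 11243.14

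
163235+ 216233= 379468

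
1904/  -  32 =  - 119/2= -59.50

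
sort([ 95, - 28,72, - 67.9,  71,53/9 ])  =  [ - 67.9, - 28, 53/9, 71,72, 95] 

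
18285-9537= 8748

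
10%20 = 10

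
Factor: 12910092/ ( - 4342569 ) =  - 4303364/1447523 =- 2^2*7^( - 1 )*11^( - 2)*13^1*1709^(-1 )*82757^1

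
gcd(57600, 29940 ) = 60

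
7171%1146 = 295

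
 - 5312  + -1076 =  - 6388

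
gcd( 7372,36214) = 38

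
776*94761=73534536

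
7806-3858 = 3948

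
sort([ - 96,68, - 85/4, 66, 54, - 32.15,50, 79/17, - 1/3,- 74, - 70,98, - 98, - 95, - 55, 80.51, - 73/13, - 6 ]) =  [ - 98 , - 96, - 95, - 74, - 70,  -  55, - 32.15, - 85/4 , - 6,-73/13 , - 1/3, 79/17,50, 54 , 66,68, 80.51,98]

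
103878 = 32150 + 71728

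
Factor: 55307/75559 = 7^1 * 11^(  -  1 ) * 6869^( - 1 )*7901^1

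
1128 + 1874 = 3002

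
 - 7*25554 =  -178878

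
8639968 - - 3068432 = 11708400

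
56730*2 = 113460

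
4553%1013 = 501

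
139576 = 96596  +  42980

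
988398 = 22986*43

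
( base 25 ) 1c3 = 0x3A0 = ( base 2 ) 1110100000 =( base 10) 928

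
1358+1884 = 3242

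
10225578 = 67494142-57268564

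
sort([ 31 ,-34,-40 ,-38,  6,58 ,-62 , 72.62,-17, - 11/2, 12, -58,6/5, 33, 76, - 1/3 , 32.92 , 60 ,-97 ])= [-97, - 62, - 58, - 40,-38, - 34, - 17,  -  11/2, - 1/3,6/5, 6,12,31, 32.92,33 , 58, 60, 72.62,76]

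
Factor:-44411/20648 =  - 2^( -3 ) * 29^( -1 )*499^1 = -  499/232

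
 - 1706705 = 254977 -1961682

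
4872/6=812 = 812.00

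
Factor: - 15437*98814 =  - 2^1*3^1 * 43^2*359^1*383^1 = -  1525391718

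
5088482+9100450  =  14188932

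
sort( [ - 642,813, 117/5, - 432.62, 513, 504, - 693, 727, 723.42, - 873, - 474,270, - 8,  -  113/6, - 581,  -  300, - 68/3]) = [ - 873,- 693, - 642,-581, - 474,-432.62, - 300, - 68/3, - 113/6, - 8, 117/5,270, 504,513, 723.42, 727, 813]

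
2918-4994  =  -2076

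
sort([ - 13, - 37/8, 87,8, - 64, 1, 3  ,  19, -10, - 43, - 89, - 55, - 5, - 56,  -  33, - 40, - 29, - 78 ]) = [ - 89,- 78, - 64, - 56, - 55, - 43, - 40, - 33, - 29, - 13, - 10, - 5, - 37/8, 1,3,8,19,87 ]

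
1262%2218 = 1262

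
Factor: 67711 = 7^1*17^1*569^1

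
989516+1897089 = 2886605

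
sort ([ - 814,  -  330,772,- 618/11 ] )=[- 814, - 330,  -  618/11,772 ] 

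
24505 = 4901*5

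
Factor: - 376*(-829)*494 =2^4*13^1*19^1*47^1*829^1  =  153981776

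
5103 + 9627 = 14730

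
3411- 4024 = -613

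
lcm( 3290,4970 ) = 233590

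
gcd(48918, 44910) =6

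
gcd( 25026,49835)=1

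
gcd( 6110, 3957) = 1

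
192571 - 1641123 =-1448552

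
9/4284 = 1/476 = 0.00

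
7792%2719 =2354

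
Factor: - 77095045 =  - 5^1*15419009^1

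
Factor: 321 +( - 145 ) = 176  =  2^4*11^1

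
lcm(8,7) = 56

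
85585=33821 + 51764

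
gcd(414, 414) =414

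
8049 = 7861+188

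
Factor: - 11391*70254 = -2^1*3^4*1301^1*3797^1 =- 800263314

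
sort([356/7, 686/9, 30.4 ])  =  [30.4,356/7 , 686/9]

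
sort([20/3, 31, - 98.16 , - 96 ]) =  [ - 98.16,-96, 20/3, 31]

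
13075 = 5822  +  7253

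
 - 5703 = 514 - 6217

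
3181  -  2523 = 658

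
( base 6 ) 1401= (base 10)361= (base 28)CP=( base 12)261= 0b101101001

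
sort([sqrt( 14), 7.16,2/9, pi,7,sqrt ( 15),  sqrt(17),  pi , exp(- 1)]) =[2/9,exp(-1 ),  pi,pi , sqrt(14), sqrt(15 ), sqrt(17)  ,  7 , 7.16]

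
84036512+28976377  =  113012889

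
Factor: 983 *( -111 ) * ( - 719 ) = 3^1 * 37^1 * 719^1*983^1 = 78452247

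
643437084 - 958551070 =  - 315113986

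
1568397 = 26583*59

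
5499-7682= - 2183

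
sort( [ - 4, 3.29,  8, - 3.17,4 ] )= [ - 4, - 3.17,3.29, 4 , 8]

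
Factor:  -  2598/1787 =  - 2^1*3^1*433^1*1787^ ( - 1)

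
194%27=5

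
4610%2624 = 1986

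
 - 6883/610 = -6883/610 = - 11.28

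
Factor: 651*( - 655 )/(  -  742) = 60915/106 = 2^( - 1)*3^1*5^1 *31^1*53^( - 1)*131^1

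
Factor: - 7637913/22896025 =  - 3^2*5^( -2 ) * 17^(-1)*3169^( -1)* 49921^1 = -  449289/1346825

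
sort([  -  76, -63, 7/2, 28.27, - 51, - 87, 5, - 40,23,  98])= [ - 87 ,-76,-63,-51, - 40,7/2, 5, 23,28.27, 98] 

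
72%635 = 72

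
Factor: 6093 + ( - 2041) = 2^2 *1013^1 = 4052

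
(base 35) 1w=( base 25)2H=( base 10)67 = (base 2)1000011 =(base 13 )52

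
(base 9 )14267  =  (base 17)1g9a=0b10010111100100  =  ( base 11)7319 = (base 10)9700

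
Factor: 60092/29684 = 41^( - 1)*83^1 =83/41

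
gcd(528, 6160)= 176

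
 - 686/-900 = 343/450 = 0.76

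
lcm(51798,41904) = 3729456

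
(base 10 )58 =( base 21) 2g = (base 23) 2C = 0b111010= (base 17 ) 37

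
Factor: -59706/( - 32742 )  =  31/17 = 17^( - 1)* 31^1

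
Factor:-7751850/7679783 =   -  2^1*3^1*5^2*103^( - 1 )*51679^1*74561^( - 1) 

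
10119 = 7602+2517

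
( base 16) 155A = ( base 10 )5466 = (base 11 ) 411A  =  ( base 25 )8IG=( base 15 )1946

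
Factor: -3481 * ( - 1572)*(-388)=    - 2123187216 = - 2^4*3^1 * 59^2*97^1*131^1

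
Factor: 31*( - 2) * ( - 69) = 2^1*3^1*23^1*31^1 = 4278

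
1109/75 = 14  +  59/75 = 14.79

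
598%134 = 62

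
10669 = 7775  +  2894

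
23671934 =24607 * 962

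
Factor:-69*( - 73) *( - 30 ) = -151110=- 2^1*3^2*5^1*23^1*73^1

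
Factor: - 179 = - 179^1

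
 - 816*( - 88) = 71808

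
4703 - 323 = 4380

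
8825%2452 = 1469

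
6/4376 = 3/2188 = 0.00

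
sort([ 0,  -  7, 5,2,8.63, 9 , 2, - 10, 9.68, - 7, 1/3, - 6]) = [  -  10,  -  7,-7,- 6, 0,  1/3, 2,  2, 5,8.63,9, 9.68 ]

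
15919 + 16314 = 32233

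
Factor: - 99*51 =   -  3^3*11^1*17^1 =- 5049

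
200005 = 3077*65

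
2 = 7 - 5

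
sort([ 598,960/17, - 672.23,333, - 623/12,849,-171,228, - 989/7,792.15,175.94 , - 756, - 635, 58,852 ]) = [ - 756,  -  672.23, - 635, - 171, - 989/7,  -  623/12,960/17,58,175.94,  228, 333 , 598,792.15,849,  852 ]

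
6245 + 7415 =13660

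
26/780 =1/30 = 0.03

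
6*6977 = 41862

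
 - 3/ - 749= 3/749 = 0.00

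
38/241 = 38/241 = 0.16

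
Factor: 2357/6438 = 2^( - 1 )*3^( - 1)*29^(-1) *37^ (  -  1) *2357^1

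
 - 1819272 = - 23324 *78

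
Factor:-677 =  - 677^1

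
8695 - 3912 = 4783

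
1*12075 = 12075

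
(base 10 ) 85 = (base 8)125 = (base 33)2j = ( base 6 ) 221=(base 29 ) 2r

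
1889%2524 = 1889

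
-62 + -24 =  - 86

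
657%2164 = 657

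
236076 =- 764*(- 309)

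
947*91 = 86177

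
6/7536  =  1/1256 = 0.00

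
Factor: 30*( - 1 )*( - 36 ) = 1080 = 2^3*3^3*5^1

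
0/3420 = 0= 0.00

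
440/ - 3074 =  - 220/1537 =- 0.14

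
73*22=1606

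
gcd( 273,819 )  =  273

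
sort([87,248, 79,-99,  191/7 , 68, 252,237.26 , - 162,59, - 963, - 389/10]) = [ - 963 , - 162,-99, - 389/10, 191/7, 59, 68,79, 87, 237.26, 248,252 ]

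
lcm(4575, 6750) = 411750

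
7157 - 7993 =-836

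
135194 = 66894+68300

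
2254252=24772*91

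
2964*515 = 1526460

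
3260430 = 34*95895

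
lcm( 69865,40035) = 3563115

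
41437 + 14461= 55898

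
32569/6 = 5428+1/6 =5428.17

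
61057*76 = 4640332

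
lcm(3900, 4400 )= 171600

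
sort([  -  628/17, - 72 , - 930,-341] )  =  [ - 930, - 341, - 72, - 628/17]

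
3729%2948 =781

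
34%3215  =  34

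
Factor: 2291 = 29^1*79^1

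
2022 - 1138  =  884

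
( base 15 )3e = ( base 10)59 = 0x3B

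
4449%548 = 65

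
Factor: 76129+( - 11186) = 64943 = 101^1*643^1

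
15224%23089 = 15224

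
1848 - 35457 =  - 33609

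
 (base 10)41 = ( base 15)2b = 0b101001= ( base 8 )51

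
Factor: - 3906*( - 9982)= 38989692 = 2^2 * 3^2*7^2*23^1*31^2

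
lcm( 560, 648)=45360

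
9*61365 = 552285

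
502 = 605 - 103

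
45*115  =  5175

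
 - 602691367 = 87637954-690329321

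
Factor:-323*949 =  - 306527=   - 13^1*17^1*19^1*73^1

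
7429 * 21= 156009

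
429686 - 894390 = -464704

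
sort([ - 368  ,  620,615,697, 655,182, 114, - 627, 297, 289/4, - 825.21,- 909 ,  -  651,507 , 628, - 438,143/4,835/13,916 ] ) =[ - 909, - 825.21, - 651 , - 627,-438,- 368,143/4,835/13,289/4,114,182, 297, 507,615,620, 628,655, 697, 916]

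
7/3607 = 7/3607 = 0.00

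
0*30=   0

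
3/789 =1/263=0.00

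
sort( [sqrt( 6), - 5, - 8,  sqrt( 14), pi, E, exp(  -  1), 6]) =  [ - 8, - 5, exp( - 1 ),sqrt( 6), E, pi, sqrt (14), 6] 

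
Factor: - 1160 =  - 2^3*5^1*29^1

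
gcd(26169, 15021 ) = 3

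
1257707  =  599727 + 657980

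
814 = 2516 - 1702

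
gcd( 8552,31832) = 8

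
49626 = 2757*18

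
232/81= 2 + 70/81   =  2.86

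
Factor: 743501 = 11^1*257^1*263^1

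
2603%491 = 148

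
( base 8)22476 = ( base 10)9534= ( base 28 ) C4E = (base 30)AHO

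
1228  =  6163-4935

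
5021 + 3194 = 8215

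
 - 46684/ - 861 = 54 + 190/861=54.22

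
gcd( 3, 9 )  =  3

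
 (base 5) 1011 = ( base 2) 10000011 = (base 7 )245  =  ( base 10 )131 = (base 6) 335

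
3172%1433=306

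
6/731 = 6/731 = 0.01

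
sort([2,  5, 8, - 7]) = [ - 7  ,  2, 5, 8]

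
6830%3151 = 528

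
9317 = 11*847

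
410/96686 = 205/48343  =  0.00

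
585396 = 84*6969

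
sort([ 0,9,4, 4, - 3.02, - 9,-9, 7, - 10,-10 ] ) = [ - 10,-10, - 9, - 9,-3.02, 0, 4 , 4, 7, 9]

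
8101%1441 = 896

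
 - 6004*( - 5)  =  30020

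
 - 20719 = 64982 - 85701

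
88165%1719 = 496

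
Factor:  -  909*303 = -275427 = - 3^3*101^2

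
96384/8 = 12048 = 12048.00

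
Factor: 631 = 631^1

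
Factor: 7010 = 2^1*5^1*701^1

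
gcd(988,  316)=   4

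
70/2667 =10/381 = 0.03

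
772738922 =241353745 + 531385177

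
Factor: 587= 587^1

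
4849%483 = 19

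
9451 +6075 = 15526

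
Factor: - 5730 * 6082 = - 34849860 = -2^2*3^1 * 5^1 * 191^1*3041^1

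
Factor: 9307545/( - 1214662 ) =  - 2^( - 1 )*3^1 * 5^1 * 13^1*59^1*809^1*607331^(  -  1)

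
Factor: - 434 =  - 2^1 * 7^1*31^1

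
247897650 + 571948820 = 819846470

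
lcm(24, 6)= 24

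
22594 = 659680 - 637086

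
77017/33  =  77017/33 =2333.85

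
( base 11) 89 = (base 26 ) 3J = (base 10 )97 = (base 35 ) 2r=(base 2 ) 1100001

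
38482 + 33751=72233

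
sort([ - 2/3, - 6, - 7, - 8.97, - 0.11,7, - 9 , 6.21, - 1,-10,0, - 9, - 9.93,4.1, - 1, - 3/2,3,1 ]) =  [ - 10 ,-9.93, - 9, - 9, - 8.97, - 7, - 6, -3/2, - 1, - 1 ,  -  2/3,-0.11, 0, 1, 3,4.1,6.21 , 7]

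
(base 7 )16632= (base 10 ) 4776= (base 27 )6eo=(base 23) 90F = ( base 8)11250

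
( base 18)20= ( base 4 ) 210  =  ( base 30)16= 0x24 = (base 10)36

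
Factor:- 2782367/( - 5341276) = 2^ ( - 2 )*7^2*56783^1*1335319^(-1) 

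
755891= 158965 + 596926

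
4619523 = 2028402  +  2591121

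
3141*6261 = 19665801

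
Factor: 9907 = 9907^1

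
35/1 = 35 = 35.00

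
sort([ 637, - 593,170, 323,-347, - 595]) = [- 595,- 593,-347, 170, 323 , 637]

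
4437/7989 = 1479/2663 =0.56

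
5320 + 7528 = 12848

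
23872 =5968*4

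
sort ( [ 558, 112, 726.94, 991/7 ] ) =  [ 112, 991/7, 558 , 726.94] 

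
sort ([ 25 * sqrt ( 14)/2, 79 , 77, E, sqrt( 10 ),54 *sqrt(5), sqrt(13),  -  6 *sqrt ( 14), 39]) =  [-6*sqrt( 14 ),E,sqrt(10 ), sqrt( 13), 39 , 25*sqrt( 14)/2 , 77, 79, 54 * sqrt( 5 ) ]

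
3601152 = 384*9378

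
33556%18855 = 14701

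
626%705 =626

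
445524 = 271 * 1644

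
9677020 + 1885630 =11562650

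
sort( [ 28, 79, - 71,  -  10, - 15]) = [ - 71, - 15,  -  10, 28, 79]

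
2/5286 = 1/2643 = 0.00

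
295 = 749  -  454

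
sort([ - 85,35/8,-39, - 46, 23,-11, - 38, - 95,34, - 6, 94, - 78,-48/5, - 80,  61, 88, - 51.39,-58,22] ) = [-95, - 85, - 80,-78, - 58, - 51.39,  -  46, - 39,-38,-11, - 48/5, - 6, 35/8, 22, 23,34,61,88,94]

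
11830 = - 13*(-910) 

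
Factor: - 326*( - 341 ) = 2^1*11^1*31^1*163^1 = 111166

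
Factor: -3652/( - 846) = 1826/423 = 2^1*3^ ( - 2 ) * 11^1 * 47^(  -  1 )*83^1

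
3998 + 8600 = 12598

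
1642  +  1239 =2881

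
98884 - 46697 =52187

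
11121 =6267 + 4854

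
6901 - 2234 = 4667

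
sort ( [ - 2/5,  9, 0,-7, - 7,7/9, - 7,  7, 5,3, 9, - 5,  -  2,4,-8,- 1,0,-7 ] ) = [ - 8, - 7,-7 ,-7, - 7, -5 ,-2, - 1, - 2/5,0,0,  7/9, 3,4,5,7, 9, 9]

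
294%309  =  294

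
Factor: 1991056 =2^4*107^1*1163^1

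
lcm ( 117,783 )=10179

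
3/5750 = 3/5750  =  0.00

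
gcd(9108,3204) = 36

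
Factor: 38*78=2964= 2^2*3^1*13^1*19^1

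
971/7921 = 971/7921 = 0.12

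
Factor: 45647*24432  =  1115247504 = 2^4*3^1*7^1*509^1*6521^1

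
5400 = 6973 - 1573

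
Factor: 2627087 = 61^1  *  43067^1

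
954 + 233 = 1187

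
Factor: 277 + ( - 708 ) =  - 431 = - 431^1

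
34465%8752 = 8209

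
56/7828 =14/1957  =  0.01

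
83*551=45733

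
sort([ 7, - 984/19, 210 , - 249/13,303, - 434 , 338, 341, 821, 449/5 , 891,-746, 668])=[-746,- 434,-984/19 , - 249/13,7,449/5,  210,303,338, 341, 668  ,  821, 891]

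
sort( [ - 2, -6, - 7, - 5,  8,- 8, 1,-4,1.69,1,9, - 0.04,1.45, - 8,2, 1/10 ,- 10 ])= [ - 10, - 8,  -  8,  -  7,-6,  -  5 , - 4,-2, - 0.04,1/10, 1,1,1.45, 1.69,2,  8,9 ] 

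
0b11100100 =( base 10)228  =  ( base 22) a8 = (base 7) 444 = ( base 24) 9c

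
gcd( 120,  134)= 2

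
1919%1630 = 289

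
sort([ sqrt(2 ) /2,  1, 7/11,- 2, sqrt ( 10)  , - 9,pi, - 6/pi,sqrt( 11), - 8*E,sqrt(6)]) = [ - 8*E, - 9,  -  2 , - 6/pi, 7/11, sqrt(2)/2,  1,sqrt( 6),pi, sqrt(10 ), sqrt(11)]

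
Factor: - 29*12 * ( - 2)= 696 = 2^3*3^1 * 29^1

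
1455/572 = 1455/572 = 2.54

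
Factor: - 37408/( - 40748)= 2^3*7^1*61^(-1) = 56/61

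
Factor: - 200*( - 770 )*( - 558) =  - 2^5*3^2*5^3 * 7^1*11^1*31^1 = - 85932000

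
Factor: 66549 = 3^1*7^1*3169^1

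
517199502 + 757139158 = 1274338660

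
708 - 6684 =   -  5976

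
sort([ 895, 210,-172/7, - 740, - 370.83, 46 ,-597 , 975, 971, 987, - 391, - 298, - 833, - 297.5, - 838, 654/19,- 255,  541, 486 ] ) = [ - 838, - 833, - 740, - 597, - 391 , - 370.83,- 298 , - 297.5, - 255, - 172/7,654/19 , 46, 210,486,541, 895, 971,975, 987]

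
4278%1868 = 542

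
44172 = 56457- 12285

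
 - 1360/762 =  - 2+82/381 =- 1.78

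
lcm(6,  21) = 42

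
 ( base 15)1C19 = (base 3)22100220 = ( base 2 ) 1011111010011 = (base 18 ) 10EF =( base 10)6099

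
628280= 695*904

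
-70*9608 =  - 672560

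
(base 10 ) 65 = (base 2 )1000001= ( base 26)2d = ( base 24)2H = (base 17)3E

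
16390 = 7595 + 8795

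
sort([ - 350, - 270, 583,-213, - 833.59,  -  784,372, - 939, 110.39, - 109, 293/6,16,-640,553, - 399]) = [ - 939, - 833.59, - 784, - 640, - 399, - 350,-270,-213, - 109,16, 293/6, 110.39,  372, 553, 583 ]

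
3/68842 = 3/68842 =0.00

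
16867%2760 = 307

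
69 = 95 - 26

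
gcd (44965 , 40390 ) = 5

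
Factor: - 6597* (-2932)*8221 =2^2*3^2*733^2*8221^1 =159013903284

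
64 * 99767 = 6385088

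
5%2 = 1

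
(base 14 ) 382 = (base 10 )702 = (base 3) 222000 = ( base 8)1276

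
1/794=1/794=0.00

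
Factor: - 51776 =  - 2^6*809^1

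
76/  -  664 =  - 19/166=- 0.11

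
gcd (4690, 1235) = 5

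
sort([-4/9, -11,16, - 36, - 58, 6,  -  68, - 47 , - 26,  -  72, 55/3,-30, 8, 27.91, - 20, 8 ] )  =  [-72,-68,-58 ,- 47,  -  36, - 30 , - 26,-20 , - 11,-4/9, 6,  8,8, 16 , 55/3,  27.91]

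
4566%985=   626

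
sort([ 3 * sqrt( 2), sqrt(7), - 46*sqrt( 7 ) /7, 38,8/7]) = [  -  46 * sqrt( 7)/7,8/7, sqrt(7 ), 3*sqrt( 2 ), 38 ]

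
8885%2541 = 1262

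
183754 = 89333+94421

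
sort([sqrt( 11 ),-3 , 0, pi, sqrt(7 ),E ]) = [ - 3,0,  sqrt(7), E,pi , sqrt(11) ]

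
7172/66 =108 + 2/3=108.67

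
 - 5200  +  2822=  - 2378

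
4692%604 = 464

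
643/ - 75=-643/75  =  -  8.57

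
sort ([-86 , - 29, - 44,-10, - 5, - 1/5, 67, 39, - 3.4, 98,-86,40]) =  [-86, - 86, - 44, - 29, - 10 , - 5,  -  3.4, - 1/5, 39, 40,67, 98]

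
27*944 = 25488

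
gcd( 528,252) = 12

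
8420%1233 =1022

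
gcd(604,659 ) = 1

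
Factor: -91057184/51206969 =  - 2^5*11^(-1 ) * 23^1 * 151^ (- 1 )*30829^( - 1)*123719^1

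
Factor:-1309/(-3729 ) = 3^(-1)*7^1*17^1*113^(-1) = 119/339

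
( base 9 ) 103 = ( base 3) 10010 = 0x54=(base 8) 124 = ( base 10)84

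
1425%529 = 367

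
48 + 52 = 100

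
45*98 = 4410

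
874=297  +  577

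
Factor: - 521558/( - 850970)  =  260779/425485 = 5^( - 1 )*43^( - 1)*79^1*1979^( -1)* 3301^1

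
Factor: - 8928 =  - 2^5*3^2*31^1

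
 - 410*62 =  - 25420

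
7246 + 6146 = 13392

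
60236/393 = 60236/393 = 153.27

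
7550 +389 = 7939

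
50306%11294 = 5130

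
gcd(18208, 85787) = 1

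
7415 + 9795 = 17210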